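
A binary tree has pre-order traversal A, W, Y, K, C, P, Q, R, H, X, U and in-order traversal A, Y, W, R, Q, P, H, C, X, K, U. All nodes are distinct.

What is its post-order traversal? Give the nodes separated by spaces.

The first element of pre-order is the root; it splits in-order into left and right subtrees.
Root A: left subtree has 0 nodes { }, right has 10 {Y, W, R, Q, P, H, C, X, K, U}.
  Root W: left subtree has 1 node {Y}, right has 8 {R, Q, P, H, C, X, K, U}.
    Root K: left subtree has 6 nodes {R, Q, P, H, C, X}, right has 1 {U}.
      Root C: left subtree has 4 nodes {R, Q, P, H}, right has 1 {X}.
        Root P: left subtree has 2 nodes {R, Q}, right has 1 {H}.
          Root Q: left subtree has 1 node {R}, right has 0 { }.

Y R Q H P X C U K W A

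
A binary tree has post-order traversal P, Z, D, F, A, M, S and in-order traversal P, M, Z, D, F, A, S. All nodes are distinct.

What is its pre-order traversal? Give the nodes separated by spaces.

S M P A F D Z

The last element of post-order is the root; it splits in-order into left and right subtrees.
Root S: left subtree has 6 nodes {P, M, Z, D, F, A}, right has 0 { }.
  Root M: left subtree has 1 node {P}, right has 4 {Z, D, F, A}.
    Root A: left subtree has 3 nodes {Z, D, F}, right has 0 { }.
      Root F: left subtree has 2 nodes {Z, D}, right has 0 { }.
        Root D: left subtree has 1 node {Z}, right has 0 { }.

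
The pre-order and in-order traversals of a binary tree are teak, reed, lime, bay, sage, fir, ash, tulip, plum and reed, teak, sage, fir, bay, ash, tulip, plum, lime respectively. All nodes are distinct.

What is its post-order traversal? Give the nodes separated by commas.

reed, fir, sage, plum, tulip, ash, bay, lime, teak

The first element of pre-order is the root; it splits in-order into left and right subtrees.
Root teak: left subtree has 1 node {reed}, right has 7 {sage, fir, bay, ash, tulip, plum, lime}.
  Root lime: left subtree has 6 nodes {sage, fir, bay, ash, tulip, plum}, right has 0 { }.
    Root bay: left subtree has 2 nodes {sage, fir}, right has 3 {ash, tulip, plum}.
      Root sage: left subtree has 0 nodes { }, right has 1 {fir}.
      Root ash: left subtree has 0 nodes { }, right has 2 {tulip, plum}.
        Root tulip: left subtree has 0 nodes { }, right has 1 {plum}.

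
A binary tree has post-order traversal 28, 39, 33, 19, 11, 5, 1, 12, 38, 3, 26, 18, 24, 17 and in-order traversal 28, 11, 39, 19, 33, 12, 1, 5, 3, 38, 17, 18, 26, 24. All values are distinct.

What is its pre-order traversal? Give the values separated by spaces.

The last element of post-order is the root; it splits in-order into left and right subtrees.
Root 17: left subtree has 10 nodes {28, 11, 39, 19, 33, 12, 1, 5, 3, 38}, right has 3 {18, 26, 24}.
  Root 3: left subtree has 8 nodes {28, 11, 39, 19, 33, 12, 1, 5}, right has 1 {38}.
    Root 12: left subtree has 5 nodes {28, 11, 39, 19, 33}, right has 2 {1, 5}.
      Root 11: left subtree has 1 node {28}, right has 3 {39, 19, 33}.
        Root 19: left subtree has 1 node {39}, right has 1 {33}.
      Root 1: left subtree has 0 nodes { }, right has 1 {5}.
  Root 24: left subtree has 2 nodes {18, 26}, right has 0 { }.
    Root 18: left subtree has 0 nodes { }, right has 1 {26}.

17 3 12 11 28 19 39 33 1 5 38 24 18 26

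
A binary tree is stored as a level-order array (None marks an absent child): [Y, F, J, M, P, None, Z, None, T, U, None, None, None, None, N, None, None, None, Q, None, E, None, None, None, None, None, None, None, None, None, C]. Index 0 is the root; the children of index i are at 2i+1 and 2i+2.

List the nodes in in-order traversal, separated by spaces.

M T Q F U E P Y J Z N C

In-order visits the left subtree, then the node, then the right subtree.
At Y: go left to F.
  At F: go left to M.
    At M: no left child.
    Visit M.
    At M: go right to T.
      At T: no left child.
      Visit T.
      At T: go right to Q.
        Q is a leaf — visit Q.
  Visit F.
  At F: go right to P.
    At P: go left to U.
      At U: no left child.
      Visit U.
      At U: go right to E.
        E is a leaf — visit E.
    Visit P.
    At P: no right child.
Visit Y.
At Y: go right to J.
  At J: no left child.
  Visit J.
  At J: go right to Z.
    At Z: no left child.
    Visit Z.
    At Z: go right to N.
      At N: no left child.
      Visit N.
      At N: go right to C.
        C is a leaf — visit C.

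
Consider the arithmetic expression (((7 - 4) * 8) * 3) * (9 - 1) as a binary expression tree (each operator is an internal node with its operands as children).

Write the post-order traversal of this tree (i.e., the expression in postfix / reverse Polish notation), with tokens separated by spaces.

7 4 - 8 * 3 * 9 1 - *

Post-order on an expression tree gives postfix notation: for each operator, emit left operand, right operand, then the operator.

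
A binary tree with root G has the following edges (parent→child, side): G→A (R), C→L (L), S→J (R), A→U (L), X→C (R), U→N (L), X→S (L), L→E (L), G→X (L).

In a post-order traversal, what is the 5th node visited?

C

Post-order visits the left subtree, then the right subtree, then the node.
At G: go left to X.
  At X: go left to S.
    At S: no left child.
    At S: go right to J.
      J is a leaf — visit J.
    Visit S.
  At X: go right to C.
    At C: go left to L.
      At L: go left to E.
        E is a leaf — visit E.
      At L: no right child.
      Visit L.
    At C: no right child.
    Visit C.
  Visit X.
At G: go right to A.
  At A: go left to U.
    At U: go left to N.
      N is a leaf — visit N.
    At U: no right child.
    Visit U.
  At A: no right child.
  Visit A.
Visit G.
Full post-order sequence: J, S, E, L, C, X, N, U, A, G.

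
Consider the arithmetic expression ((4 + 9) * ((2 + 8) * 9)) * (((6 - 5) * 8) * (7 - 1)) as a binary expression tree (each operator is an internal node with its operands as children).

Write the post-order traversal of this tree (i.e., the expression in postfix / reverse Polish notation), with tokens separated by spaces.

4 9 + 2 8 + 9 * * 6 5 - 8 * 7 1 - * *

Post-order on an expression tree gives postfix notation: for each operator, emit left operand, right operand, then the operator.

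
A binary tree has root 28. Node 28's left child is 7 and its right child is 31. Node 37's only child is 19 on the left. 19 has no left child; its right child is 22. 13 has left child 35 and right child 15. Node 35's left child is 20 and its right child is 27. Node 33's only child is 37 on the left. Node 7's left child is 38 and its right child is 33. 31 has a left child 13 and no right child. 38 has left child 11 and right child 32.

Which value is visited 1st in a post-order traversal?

11

Post-order visits the left subtree, then the right subtree, then the node.
At 28: go left to 7.
  At 7: go left to 38.
    At 38: go left to 11.
      11 is a leaf — visit 11.
    At 38: go right to 32.
      32 is a leaf — visit 32.
    Visit 38.
  At 7: go right to 33.
    At 33: go left to 37.
      At 37: go left to 19.
        At 19: no left child.
        At 19: go right to 22.
          22 is a leaf — visit 22.
        Visit 19.
      At 37: no right child.
      Visit 37.
    At 33: no right child.
    Visit 33.
  Visit 7.
At 28: go right to 31.
  At 31: go left to 13.
    At 13: go left to 35.
      At 35: go left to 20.
        20 is a leaf — visit 20.
      At 35: go right to 27.
        27 is a leaf — visit 27.
      Visit 35.
    At 13: go right to 15.
      15 is a leaf — visit 15.
    Visit 13.
  At 31: no right child.
  Visit 31.
Visit 28.
Full post-order sequence: 11, 32, 38, 22, 19, 37, 33, 7, 20, 27, 35, 15, 13, 31, 28.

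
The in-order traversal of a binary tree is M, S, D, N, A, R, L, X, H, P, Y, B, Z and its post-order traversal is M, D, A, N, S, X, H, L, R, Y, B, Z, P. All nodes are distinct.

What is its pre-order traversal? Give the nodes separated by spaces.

The last element of post-order is the root; it splits in-order into left and right subtrees.
Root P: left subtree has 9 nodes {M, S, D, N, A, R, L, X, H}, right has 3 {Y, B, Z}.
  Root R: left subtree has 5 nodes {M, S, D, N, A}, right has 3 {L, X, H}.
    Root S: left subtree has 1 node {M}, right has 3 {D, N, A}.
      Root N: left subtree has 1 node {D}, right has 1 {A}.
    Root L: left subtree has 0 nodes { }, right has 2 {X, H}.
      Root H: left subtree has 1 node {X}, right has 0 { }.
  Root Z: left subtree has 2 nodes {Y, B}, right has 0 { }.
    Root B: left subtree has 1 node {Y}, right has 0 { }.

P R S M N D A L H X Z B Y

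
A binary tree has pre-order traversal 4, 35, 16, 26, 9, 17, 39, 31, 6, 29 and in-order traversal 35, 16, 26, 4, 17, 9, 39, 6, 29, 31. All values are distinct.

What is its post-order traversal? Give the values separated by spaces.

26 16 35 17 29 6 31 39 9 4

The first element of pre-order is the root; it splits in-order into left and right subtrees.
Root 4: left subtree has 3 nodes {35, 16, 26}, right has 6 {17, 9, 39, 6, 29, 31}.
  Root 35: left subtree has 0 nodes { }, right has 2 {16, 26}.
    Root 16: left subtree has 0 nodes { }, right has 1 {26}.
  Root 9: left subtree has 1 node {17}, right has 4 {39, 6, 29, 31}.
    Root 39: left subtree has 0 nodes { }, right has 3 {6, 29, 31}.
      Root 31: left subtree has 2 nodes {6, 29}, right has 0 { }.
        Root 6: left subtree has 0 nodes { }, right has 1 {29}.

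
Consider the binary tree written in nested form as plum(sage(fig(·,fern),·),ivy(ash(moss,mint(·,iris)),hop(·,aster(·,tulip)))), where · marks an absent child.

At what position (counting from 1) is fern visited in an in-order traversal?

2

In-order visits the left subtree, then the node, then the right subtree.
At plum: go left to sage.
  At sage: go left to fig.
    At fig: no left child.
    Visit fig.
    At fig: go right to fern.
      fern is a leaf — visit fern.
  Visit sage.
  At sage: no right child.
Visit plum.
At plum: go right to ivy.
  At ivy: go left to ash.
    At ash: go left to moss.
      moss is a leaf — visit moss.
    Visit ash.
    At ash: go right to mint.
      At mint: no left child.
      Visit mint.
      At mint: go right to iris.
        iris is a leaf — visit iris.
  Visit ivy.
  At ivy: go right to hop.
    At hop: no left child.
    Visit hop.
    At hop: go right to aster.
      At aster: no left child.
      Visit aster.
      At aster: go right to tulip.
        tulip is a leaf — visit tulip.
Full in-order sequence: fig, fern, sage, plum, moss, ash, mint, iris, ivy, hop, aster, tulip.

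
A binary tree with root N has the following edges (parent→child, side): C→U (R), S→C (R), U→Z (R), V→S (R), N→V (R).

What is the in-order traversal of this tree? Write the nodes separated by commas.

In-order visits the left subtree, then the node, then the right subtree.
At N: no left child.
Visit N.
At N: go right to V.
  At V: no left child.
  Visit V.
  At V: go right to S.
    At S: no left child.
    Visit S.
    At S: go right to C.
      At C: no left child.
      Visit C.
      At C: go right to U.
        At U: no left child.
        Visit U.
        At U: go right to Z.
          Z is a leaf — visit Z.

N, V, S, C, U, Z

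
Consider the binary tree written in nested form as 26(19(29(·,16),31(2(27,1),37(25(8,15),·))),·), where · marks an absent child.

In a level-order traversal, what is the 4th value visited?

Level-order visits nodes level by level from the root, left to right within each level.
Level 0: 26
Level 1: 19
Level 2: 29, 31
Level 3: 16, 2, 37
Level 4: 27, 1, 25
Level 5: 8, 15
Full level-order sequence: 26, 19, 29, 31, 16, 2, 37, 27, 1, 25, 8, 15.

31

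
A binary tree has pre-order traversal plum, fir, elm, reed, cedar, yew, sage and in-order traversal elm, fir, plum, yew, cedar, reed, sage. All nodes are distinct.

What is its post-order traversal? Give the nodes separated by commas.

The first element of pre-order is the root; it splits in-order into left and right subtrees.
Root plum: left subtree has 2 nodes {elm, fir}, right has 4 {yew, cedar, reed, sage}.
  Root fir: left subtree has 1 node {elm}, right has 0 { }.
  Root reed: left subtree has 2 nodes {yew, cedar}, right has 1 {sage}.
    Root cedar: left subtree has 1 node {yew}, right has 0 { }.

elm, fir, yew, cedar, sage, reed, plum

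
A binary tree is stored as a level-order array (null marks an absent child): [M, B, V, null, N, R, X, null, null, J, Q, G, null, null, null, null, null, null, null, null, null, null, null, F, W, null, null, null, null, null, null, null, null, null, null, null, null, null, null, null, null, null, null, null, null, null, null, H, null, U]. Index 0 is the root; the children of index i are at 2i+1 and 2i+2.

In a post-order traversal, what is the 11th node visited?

Post-order visits the left subtree, then the right subtree, then the node.
At M: go left to B.
  At B: no left child.
  At B: go right to N.
    At N: go left to J.
      J is a leaf — visit J.
    At N: go right to Q.
      Q is a leaf — visit Q.
    Visit N.
  Visit B.
At M: go right to V.
  At V: go left to R.
    At R: go left to G.
      At G: go left to F.
        At F: go left to H.
          H is a leaf — visit H.
        At F: no right child.
        Visit F.
      At G: go right to W.
        At W: go left to U.
          U is a leaf — visit U.
        At W: no right child.
        Visit W.
      Visit G.
    At R: no right child.
    Visit R.
  At V: go right to X.
    X is a leaf — visit X.
  Visit V.
Visit M.
Full post-order sequence: J, Q, N, B, H, F, U, W, G, R, X, V, M.

X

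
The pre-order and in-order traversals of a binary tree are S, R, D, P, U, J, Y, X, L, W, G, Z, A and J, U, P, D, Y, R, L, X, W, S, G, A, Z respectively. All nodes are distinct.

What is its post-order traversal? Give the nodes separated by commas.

The first element of pre-order is the root; it splits in-order into left and right subtrees.
Root S: left subtree has 9 nodes {J, U, P, D, Y, R, L, X, W}, right has 3 {G, A, Z}.
  Root R: left subtree has 5 nodes {J, U, P, D, Y}, right has 3 {L, X, W}.
    Root D: left subtree has 3 nodes {J, U, P}, right has 1 {Y}.
      Root P: left subtree has 2 nodes {J, U}, right has 0 { }.
        Root U: left subtree has 1 node {J}, right has 0 { }.
    Root X: left subtree has 1 node {L}, right has 1 {W}.
  Root G: left subtree has 0 nodes { }, right has 2 {A, Z}.
    Root Z: left subtree has 1 node {A}, right has 0 { }.

J, U, P, Y, D, L, W, X, R, A, Z, G, S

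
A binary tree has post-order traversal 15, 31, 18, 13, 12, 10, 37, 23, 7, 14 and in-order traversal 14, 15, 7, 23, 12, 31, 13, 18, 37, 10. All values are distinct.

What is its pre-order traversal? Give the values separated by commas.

14, 7, 15, 23, 37, 12, 13, 31, 18, 10

The last element of post-order is the root; it splits in-order into left and right subtrees.
Root 14: left subtree has 0 nodes { }, right has 9 {15, 7, 23, 12, 31, 13, 18, 37, 10}.
  Root 7: left subtree has 1 node {15}, right has 7 {23, 12, 31, 13, 18, 37, 10}.
    Root 23: left subtree has 0 nodes { }, right has 6 {12, 31, 13, 18, 37, 10}.
      Root 37: left subtree has 4 nodes {12, 31, 13, 18}, right has 1 {10}.
        Root 12: left subtree has 0 nodes { }, right has 3 {31, 13, 18}.
          Root 13: left subtree has 1 node {31}, right has 1 {18}.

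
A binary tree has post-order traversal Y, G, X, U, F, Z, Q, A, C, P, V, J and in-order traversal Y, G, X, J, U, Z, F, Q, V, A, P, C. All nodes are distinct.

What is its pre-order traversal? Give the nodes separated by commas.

J, X, G, Y, V, Q, Z, U, F, P, A, C

The last element of post-order is the root; it splits in-order into left and right subtrees.
Root J: left subtree has 3 nodes {Y, G, X}, right has 8 {U, Z, F, Q, V, A, P, C}.
  Root X: left subtree has 2 nodes {Y, G}, right has 0 { }.
    Root G: left subtree has 1 node {Y}, right has 0 { }.
  Root V: left subtree has 4 nodes {U, Z, F, Q}, right has 3 {A, P, C}.
    Root Q: left subtree has 3 nodes {U, Z, F}, right has 0 { }.
      Root Z: left subtree has 1 node {U}, right has 1 {F}.
    Root P: left subtree has 1 node {A}, right has 1 {C}.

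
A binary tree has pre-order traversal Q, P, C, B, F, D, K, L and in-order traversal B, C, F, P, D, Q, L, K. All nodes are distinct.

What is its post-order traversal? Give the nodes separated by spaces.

B F C D P L K Q

The first element of pre-order is the root; it splits in-order into left and right subtrees.
Root Q: left subtree has 5 nodes {B, C, F, P, D}, right has 2 {L, K}.
  Root P: left subtree has 3 nodes {B, C, F}, right has 1 {D}.
    Root C: left subtree has 1 node {B}, right has 1 {F}.
  Root K: left subtree has 1 node {L}, right has 0 { }.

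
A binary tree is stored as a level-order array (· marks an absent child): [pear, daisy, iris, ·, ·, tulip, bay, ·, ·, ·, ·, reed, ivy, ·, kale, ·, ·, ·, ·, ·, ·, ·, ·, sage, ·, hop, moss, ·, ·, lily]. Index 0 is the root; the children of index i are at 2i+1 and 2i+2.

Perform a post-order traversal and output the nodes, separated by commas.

daisy, sage, reed, hop, moss, ivy, tulip, lily, kale, bay, iris, pear

Post-order visits the left subtree, then the right subtree, then the node.
At pear: go left to daisy.
  daisy is a leaf — visit daisy.
At pear: go right to iris.
  At iris: go left to tulip.
    At tulip: go left to reed.
      At reed: go left to sage.
        sage is a leaf — visit sage.
      At reed: no right child.
      Visit reed.
    At tulip: go right to ivy.
      At ivy: go left to hop.
        hop is a leaf — visit hop.
      At ivy: go right to moss.
        moss is a leaf — visit moss.
      Visit ivy.
    Visit tulip.
  At iris: go right to bay.
    At bay: no left child.
    At bay: go right to kale.
      At kale: go left to lily.
        lily is a leaf — visit lily.
      At kale: no right child.
      Visit kale.
    Visit bay.
  Visit iris.
Visit pear.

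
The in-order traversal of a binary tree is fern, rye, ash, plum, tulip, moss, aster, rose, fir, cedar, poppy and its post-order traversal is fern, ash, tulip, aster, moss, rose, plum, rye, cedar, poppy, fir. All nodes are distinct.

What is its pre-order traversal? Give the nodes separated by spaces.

The last element of post-order is the root; it splits in-order into left and right subtrees.
Root fir: left subtree has 8 nodes {fern, rye, ash, plum, tulip, moss, aster, rose}, right has 2 {cedar, poppy}.
  Root rye: left subtree has 1 node {fern}, right has 6 {ash, plum, tulip, moss, aster, rose}.
    Root plum: left subtree has 1 node {ash}, right has 4 {tulip, moss, aster, rose}.
      Root rose: left subtree has 3 nodes {tulip, moss, aster}, right has 0 { }.
        Root moss: left subtree has 1 node {tulip}, right has 1 {aster}.
  Root poppy: left subtree has 1 node {cedar}, right has 0 { }.

fir rye fern plum ash rose moss tulip aster poppy cedar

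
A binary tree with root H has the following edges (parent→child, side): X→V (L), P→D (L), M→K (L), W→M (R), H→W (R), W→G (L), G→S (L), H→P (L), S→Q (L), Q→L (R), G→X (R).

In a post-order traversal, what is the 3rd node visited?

Post-order visits the left subtree, then the right subtree, then the node.
At H: go left to P.
  At P: go left to D.
    D is a leaf — visit D.
  At P: no right child.
  Visit P.
At H: go right to W.
  At W: go left to G.
    At G: go left to S.
      At S: go left to Q.
        At Q: no left child.
        At Q: go right to L.
          L is a leaf — visit L.
        Visit Q.
      At S: no right child.
      Visit S.
    At G: go right to X.
      At X: go left to V.
        V is a leaf — visit V.
      At X: no right child.
      Visit X.
    Visit G.
  At W: go right to M.
    At M: go left to K.
      K is a leaf — visit K.
    At M: no right child.
    Visit M.
  Visit W.
Visit H.
Full post-order sequence: D, P, L, Q, S, V, X, G, K, M, W, H.

L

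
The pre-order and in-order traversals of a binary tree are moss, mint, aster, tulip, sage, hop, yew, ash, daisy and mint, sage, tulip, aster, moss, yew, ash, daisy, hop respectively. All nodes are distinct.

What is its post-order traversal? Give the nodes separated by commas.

sage, tulip, aster, mint, daisy, ash, yew, hop, moss

The first element of pre-order is the root; it splits in-order into left and right subtrees.
Root moss: left subtree has 4 nodes {mint, sage, tulip, aster}, right has 4 {yew, ash, daisy, hop}.
  Root mint: left subtree has 0 nodes { }, right has 3 {sage, tulip, aster}.
    Root aster: left subtree has 2 nodes {sage, tulip}, right has 0 { }.
      Root tulip: left subtree has 1 node {sage}, right has 0 { }.
  Root hop: left subtree has 3 nodes {yew, ash, daisy}, right has 0 { }.
    Root yew: left subtree has 0 nodes { }, right has 2 {ash, daisy}.
      Root ash: left subtree has 0 nodes { }, right has 1 {daisy}.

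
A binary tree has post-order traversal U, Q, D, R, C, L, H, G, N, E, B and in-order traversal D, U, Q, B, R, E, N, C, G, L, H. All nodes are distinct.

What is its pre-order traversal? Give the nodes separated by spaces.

The last element of post-order is the root; it splits in-order into left and right subtrees.
Root B: left subtree has 3 nodes {D, U, Q}, right has 7 {R, E, N, C, G, L, H}.
  Root D: left subtree has 0 nodes { }, right has 2 {U, Q}.
    Root Q: left subtree has 1 node {U}, right has 0 { }.
  Root E: left subtree has 1 node {R}, right has 5 {N, C, G, L, H}.
    Root N: left subtree has 0 nodes { }, right has 4 {C, G, L, H}.
      Root G: left subtree has 1 node {C}, right has 2 {L, H}.
        Root H: left subtree has 1 node {L}, right has 0 { }.

B D Q U E R N G C H L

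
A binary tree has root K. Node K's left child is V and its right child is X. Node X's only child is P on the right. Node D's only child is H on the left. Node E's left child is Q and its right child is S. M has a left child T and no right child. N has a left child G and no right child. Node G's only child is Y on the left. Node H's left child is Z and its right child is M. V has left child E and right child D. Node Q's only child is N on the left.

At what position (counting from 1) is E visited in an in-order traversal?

In-order visits the left subtree, then the node, then the right subtree.
At K: go left to V.
  At V: go left to E.
    At E: go left to Q.
      At Q: go left to N.
        At N: go left to G.
          At G: go left to Y.
            Y is a leaf — visit Y.
          Visit G.
          At G: no right child.
        Visit N.
        At N: no right child.
      Visit Q.
      At Q: no right child.
    Visit E.
    At E: go right to S.
      S is a leaf — visit S.
  Visit V.
  At V: go right to D.
    At D: go left to H.
      At H: go left to Z.
        Z is a leaf — visit Z.
      Visit H.
      At H: go right to M.
        At M: go left to T.
          T is a leaf — visit T.
        Visit M.
        At M: no right child.
    Visit D.
    At D: no right child.
Visit K.
At K: go right to X.
  At X: no left child.
  Visit X.
  At X: go right to P.
    P is a leaf — visit P.
Full in-order sequence: Y, G, N, Q, E, S, V, Z, H, T, M, D, K, X, P.

5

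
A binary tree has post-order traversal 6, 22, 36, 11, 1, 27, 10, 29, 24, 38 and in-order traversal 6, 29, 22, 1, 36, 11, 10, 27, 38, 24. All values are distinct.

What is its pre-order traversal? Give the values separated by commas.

The last element of post-order is the root; it splits in-order into left and right subtrees.
Root 38: left subtree has 8 nodes {6, 29, 22, 1, 36, 11, 10, 27}, right has 1 {24}.
  Root 29: left subtree has 1 node {6}, right has 6 {22, 1, 36, 11, 10, 27}.
    Root 10: left subtree has 4 nodes {22, 1, 36, 11}, right has 1 {27}.
      Root 1: left subtree has 1 node {22}, right has 2 {36, 11}.
        Root 11: left subtree has 1 node {36}, right has 0 { }.

38, 29, 6, 10, 1, 22, 11, 36, 27, 24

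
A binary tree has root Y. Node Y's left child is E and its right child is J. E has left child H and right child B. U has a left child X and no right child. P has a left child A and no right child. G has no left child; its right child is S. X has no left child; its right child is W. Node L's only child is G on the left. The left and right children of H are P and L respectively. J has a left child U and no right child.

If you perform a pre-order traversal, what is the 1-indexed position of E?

Pre-order visits the node, then its left subtree, then its right subtree.
Visit Y.
At Y: go left to E.
  Visit E.
  At E: go left to H.
    Visit H.
    At H: go left to P.
      Visit P.
      At P: go left to A.
        A is a leaf — visit A.
      At P: no right child.
    At H: go right to L.
      Visit L.
      At L: go left to G.
        Visit G.
        At G: no left child.
        At G: go right to S.
          S is a leaf — visit S.
      At L: no right child.
  At E: go right to B.
    B is a leaf — visit B.
At Y: go right to J.
  Visit J.
  At J: go left to U.
    Visit U.
    At U: go left to X.
      Visit X.
      At X: no left child.
      At X: go right to W.
        W is a leaf — visit W.
    At U: no right child.
  At J: no right child.
Full pre-order sequence: Y, E, H, P, A, L, G, S, B, J, U, X, W.

2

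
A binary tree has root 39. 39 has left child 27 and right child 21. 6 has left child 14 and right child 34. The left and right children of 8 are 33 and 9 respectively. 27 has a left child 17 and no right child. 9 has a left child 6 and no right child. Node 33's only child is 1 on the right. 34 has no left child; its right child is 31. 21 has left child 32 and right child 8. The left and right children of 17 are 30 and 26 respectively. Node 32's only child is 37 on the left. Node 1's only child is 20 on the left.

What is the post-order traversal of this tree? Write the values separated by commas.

Post-order visits the left subtree, then the right subtree, then the node.
At 39: go left to 27.
  At 27: go left to 17.
    At 17: go left to 30.
      30 is a leaf — visit 30.
    At 17: go right to 26.
      26 is a leaf — visit 26.
    Visit 17.
  At 27: no right child.
  Visit 27.
At 39: go right to 21.
  At 21: go left to 32.
    At 32: go left to 37.
      37 is a leaf — visit 37.
    At 32: no right child.
    Visit 32.
  At 21: go right to 8.
    At 8: go left to 33.
      At 33: no left child.
      At 33: go right to 1.
        At 1: go left to 20.
          20 is a leaf — visit 20.
        At 1: no right child.
        Visit 1.
      Visit 33.
    At 8: go right to 9.
      At 9: go left to 6.
        At 6: go left to 14.
          14 is a leaf — visit 14.
        At 6: go right to 34.
          At 34: no left child.
          At 34: go right to 31.
            31 is a leaf — visit 31.
          Visit 34.
        Visit 6.
      At 9: no right child.
      Visit 9.
    Visit 8.
  Visit 21.
Visit 39.

30, 26, 17, 27, 37, 32, 20, 1, 33, 14, 31, 34, 6, 9, 8, 21, 39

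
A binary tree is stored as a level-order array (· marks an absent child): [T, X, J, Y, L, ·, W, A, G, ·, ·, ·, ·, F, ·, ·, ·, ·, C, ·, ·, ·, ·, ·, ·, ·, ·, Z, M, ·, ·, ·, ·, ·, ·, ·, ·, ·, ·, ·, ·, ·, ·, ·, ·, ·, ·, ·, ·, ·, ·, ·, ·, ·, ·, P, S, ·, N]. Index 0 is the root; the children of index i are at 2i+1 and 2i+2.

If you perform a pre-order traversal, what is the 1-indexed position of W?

Pre-order visits the node, then its left subtree, then its right subtree.
Visit T.
At T: go left to X.
  Visit X.
  At X: go left to Y.
    Visit Y.
    At Y: go left to A.
      A is a leaf — visit A.
    At Y: go right to G.
      Visit G.
      At G: no left child.
      At G: go right to C.
        C is a leaf — visit C.
  At X: go right to L.
    L is a leaf — visit L.
At T: go right to J.
  Visit J.
  At J: no left child.
  At J: go right to W.
    Visit W.
    At W: go left to F.
      Visit F.
      At F: go left to Z.
        Visit Z.
        At Z: go left to P.
          P is a leaf — visit P.
        At Z: go right to S.
          S is a leaf — visit S.
      At F: go right to M.
        Visit M.
        At M: no left child.
        At M: go right to N.
          N is a leaf — visit N.
    At W: no right child.
Full pre-order sequence: T, X, Y, A, G, C, L, J, W, F, Z, P, S, M, N.

9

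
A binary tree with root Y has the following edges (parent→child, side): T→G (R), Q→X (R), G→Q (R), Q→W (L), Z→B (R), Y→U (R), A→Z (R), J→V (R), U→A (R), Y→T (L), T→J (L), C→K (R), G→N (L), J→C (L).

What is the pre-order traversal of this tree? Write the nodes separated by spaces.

Pre-order visits the node, then its left subtree, then its right subtree.
Visit Y.
At Y: go left to T.
  Visit T.
  At T: go left to J.
    Visit J.
    At J: go left to C.
      Visit C.
      At C: no left child.
      At C: go right to K.
        K is a leaf — visit K.
    At J: go right to V.
      V is a leaf — visit V.
  At T: go right to G.
    Visit G.
    At G: go left to N.
      N is a leaf — visit N.
    At G: go right to Q.
      Visit Q.
      At Q: go left to W.
        W is a leaf — visit W.
      At Q: go right to X.
        X is a leaf — visit X.
At Y: go right to U.
  Visit U.
  At U: no left child.
  At U: go right to A.
    Visit A.
    At A: no left child.
    At A: go right to Z.
      Visit Z.
      At Z: no left child.
      At Z: go right to B.
        B is a leaf — visit B.

Y T J C K V G N Q W X U A Z B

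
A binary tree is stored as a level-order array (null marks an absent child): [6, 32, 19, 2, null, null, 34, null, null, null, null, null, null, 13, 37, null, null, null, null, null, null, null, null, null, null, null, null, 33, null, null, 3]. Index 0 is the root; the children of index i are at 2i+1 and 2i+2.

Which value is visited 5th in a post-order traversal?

Post-order visits the left subtree, then the right subtree, then the node.
At 6: go left to 32.
  At 32: go left to 2.
    2 is a leaf — visit 2.
  At 32: no right child.
  Visit 32.
At 6: go right to 19.
  At 19: no left child.
  At 19: go right to 34.
    At 34: go left to 13.
      At 13: go left to 33.
        33 is a leaf — visit 33.
      At 13: no right child.
      Visit 13.
    At 34: go right to 37.
      At 37: no left child.
      At 37: go right to 3.
        3 is a leaf — visit 3.
      Visit 37.
    Visit 34.
  Visit 19.
Visit 6.
Full post-order sequence: 2, 32, 33, 13, 3, 37, 34, 19, 6.

3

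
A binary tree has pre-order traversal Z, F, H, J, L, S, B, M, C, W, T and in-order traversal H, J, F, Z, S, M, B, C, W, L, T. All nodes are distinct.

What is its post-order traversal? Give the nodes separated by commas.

The first element of pre-order is the root; it splits in-order into left and right subtrees.
Root Z: left subtree has 3 nodes {H, J, F}, right has 7 {S, M, B, C, W, L, T}.
  Root F: left subtree has 2 nodes {H, J}, right has 0 { }.
    Root H: left subtree has 0 nodes { }, right has 1 {J}.
  Root L: left subtree has 5 nodes {S, M, B, C, W}, right has 1 {T}.
    Root S: left subtree has 0 nodes { }, right has 4 {M, B, C, W}.
      Root B: left subtree has 1 node {M}, right has 2 {C, W}.
        Root C: left subtree has 0 nodes { }, right has 1 {W}.

J, H, F, M, W, C, B, S, T, L, Z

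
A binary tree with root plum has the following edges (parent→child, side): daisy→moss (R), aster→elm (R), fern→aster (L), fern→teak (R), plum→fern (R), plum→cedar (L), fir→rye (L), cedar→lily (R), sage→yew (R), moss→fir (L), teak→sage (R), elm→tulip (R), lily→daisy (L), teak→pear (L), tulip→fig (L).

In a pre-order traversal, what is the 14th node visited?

pear

Pre-order visits the node, then its left subtree, then its right subtree.
Visit plum.
At plum: go left to cedar.
  Visit cedar.
  At cedar: no left child.
  At cedar: go right to lily.
    Visit lily.
    At lily: go left to daisy.
      Visit daisy.
      At daisy: no left child.
      At daisy: go right to moss.
        Visit moss.
        At moss: go left to fir.
          Visit fir.
          At fir: go left to rye.
            rye is a leaf — visit rye.
          At fir: no right child.
        At moss: no right child.
    At lily: no right child.
At plum: go right to fern.
  Visit fern.
  At fern: go left to aster.
    Visit aster.
    At aster: no left child.
    At aster: go right to elm.
      Visit elm.
      At elm: no left child.
      At elm: go right to tulip.
        Visit tulip.
        At tulip: go left to fig.
          fig is a leaf — visit fig.
        At tulip: no right child.
  At fern: go right to teak.
    Visit teak.
    At teak: go left to pear.
      pear is a leaf — visit pear.
    At teak: go right to sage.
      Visit sage.
      At sage: no left child.
      At sage: go right to yew.
        yew is a leaf — visit yew.
Full pre-order sequence: plum, cedar, lily, daisy, moss, fir, rye, fern, aster, elm, tulip, fig, teak, pear, sage, yew.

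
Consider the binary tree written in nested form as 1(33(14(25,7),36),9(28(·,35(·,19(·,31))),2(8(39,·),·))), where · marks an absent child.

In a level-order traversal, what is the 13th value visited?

Level-order visits nodes level by level from the root, left to right within each level.
Level 0: 1
Level 1: 33, 9
Level 2: 14, 36, 28, 2
Level 3: 25, 7, 35, 8
Level 4: 19, 39
Level 5: 31
Full level-order sequence: 1, 33, 9, 14, 36, 28, 2, 25, 7, 35, 8, 19, 39, 31.

39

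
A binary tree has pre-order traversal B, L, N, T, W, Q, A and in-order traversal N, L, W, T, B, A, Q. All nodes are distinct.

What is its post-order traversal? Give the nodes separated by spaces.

The first element of pre-order is the root; it splits in-order into left and right subtrees.
Root B: left subtree has 4 nodes {N, L, W, T}, right has 2 {A, Q}.
  Root L: left subtree has 1 node {N}, right has 2 {W, T}.
    Root T: left subtree has 1 node {W}, right has 0 { }.
  Root Q: left subtree has 1 node {A}, right has 0 { }.

N W T L A Q B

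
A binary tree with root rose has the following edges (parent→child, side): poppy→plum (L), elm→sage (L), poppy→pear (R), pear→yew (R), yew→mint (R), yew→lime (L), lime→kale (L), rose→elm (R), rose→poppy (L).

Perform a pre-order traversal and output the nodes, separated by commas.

Pre-order visits the node, then its left subtree, then its right subtree.
Visit rose.
At rose: go left to poppy.
  Visit poppy.
  At poppy: go left to plum.
    plum is a leaf — visit plum.
  At poppy: go right to pear.
    Visit pear.
    At pear: no left child.
    At pear: go right to yew.
      Visit yew.
      At yew: go left to lime.
        Visit lime.
        At lime: go left to kale.
          kale is a leaf — visit kale.
        At lime: no right child.
      At yew: go right to mint.
        mint is a leaf — visit mint.
At rose: go right to elm.
  Visit elm.
  At elm: go left to sage.
    sage is a leaf — visit sage.
  At elm: no right child.

rose, poppy, plum, pear, yew, lime, kale, mint, elm, sage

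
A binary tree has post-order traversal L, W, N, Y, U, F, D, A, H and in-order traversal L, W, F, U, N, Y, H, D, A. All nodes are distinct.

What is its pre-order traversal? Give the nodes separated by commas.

The last element of post-order is the root; it splits in-order into left and right subtrees.
Root H: left subtree has 6 nodes {L, W, F, U, N, Y}, right has 2 {D, A}.
  Root F: left subtree has 2 nodes {L, W}, right has 3 {U, N, Y}.
    Root W: left subtree has 1 node {L}, right has 0 { }.
    Root U: left subtree has 0 nodes { }, right has 2 {N, Y}.
      Root Y: left subtree has 1 node {N}, right has 0 { }.
  Root A: left subtree has 1 node {D}, right has 0 { }.

H, F, W, L, U, Y, N, A, D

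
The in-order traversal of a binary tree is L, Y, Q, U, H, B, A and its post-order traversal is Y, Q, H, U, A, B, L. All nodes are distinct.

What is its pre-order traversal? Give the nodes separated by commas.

The last element of post-order is the root; it splits in-order into left and right subtrees.
Root L: left subtree has 0 nodes { }, right has 6 {Y, Q, U, H, B, A}.
  Root B: left subtree has 4 nodes {Y, Q, U, H}, right has 1 {A}.
    Root U: left subtree has 2 nodes {Y, Q}, right has 1 {H}.
      Root Q: left subtree has 1 node {Y}, right has 0 { }.

L, B, U, Q, Y, H, A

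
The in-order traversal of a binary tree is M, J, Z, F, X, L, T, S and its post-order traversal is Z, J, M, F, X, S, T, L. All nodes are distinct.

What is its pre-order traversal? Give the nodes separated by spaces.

The last element of post-order is the root; it splits in-order into left and right subtrees.
Root L: left subtree has 5 nodes {M, J, Z, F, X}, right has 2 {T, S}.
  Root X: left subtree has 4 nodes {M, J, Z, F}, right has 0 { }.
    Root F: left subtree has 3 nodes {M, J, Z}, right has 0 { }.
      Root M: left subtree has 0 nodes { }, right has 2 {J, Z}.
        Root J: left subtree has 0 nodes { }, right has 1 {Z}.
  Root T: left subtree has 0 nodes { }, right has 1 {S}.

L X F M J Z T S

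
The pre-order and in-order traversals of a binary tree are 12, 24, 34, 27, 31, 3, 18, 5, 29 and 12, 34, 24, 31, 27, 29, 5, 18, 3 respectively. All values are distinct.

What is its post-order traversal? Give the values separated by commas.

34, 31, 29, 5, 18, 3, 27, 24, 12

The first element of pre-order is the root; it splits in-order into left and right subtrees.
Root 12: left subtree has 0 nodes { }, right has 8 {34, 24, 31, 27, 29, 5, 18, 3}.
  Root 24: left subtree has 1 node {34}, right has 6 {31, 27, 29, 5, 18, 3}.
    Root 27: left subtree has 1 node {31}, right has 4 {29, 5, 18, 3}.
      Root 3: left subtree has 3 nodes {29, 5, 18}, right has 0 { }.
        Root 18: left subtree has 2 nodes {29, 5}, right has 0 { }.
          Root 5: left subtree has 1 node {29}, right has 0 { }.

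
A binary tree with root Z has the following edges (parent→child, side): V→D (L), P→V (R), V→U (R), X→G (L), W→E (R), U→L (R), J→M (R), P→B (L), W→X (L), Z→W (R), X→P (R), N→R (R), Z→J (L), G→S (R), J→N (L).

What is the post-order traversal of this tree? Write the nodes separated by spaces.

R N M J S G B D L U V P X E W Z

Post-order visits the left subtree, then the right subtree, then the node.
At Z: go left to J.
  At J: go left to N.
    At N: no left child.
    At N: go right to R.
      R is a leaf — visit R.
    Visit N.
  At J: go right to M.
    M is a leaf — visit M.
  Visit J.
At Z: go right to W.
  At W: go left to X.
    At X: go left to G.
      At G: no left child.
      At G: go right to S.
        S is a leaf — visit S.
      Visit G.
    At X: go right to P.
      At P: go left to B.
        B is a leaf — visit B.
      At P: go right to V.
        At V: go left to D.
          D is a leaf — visit D.
        At V: go right to U.
          At U: no left child.
          At U: go right to L.
            L is a leaf — visit L.
          Visit U.
        Visit V.
      Visit P.
    Visit X.
  At W: go right to E.
    E is a leaf — visit E.
  Visit W.
Visit Z.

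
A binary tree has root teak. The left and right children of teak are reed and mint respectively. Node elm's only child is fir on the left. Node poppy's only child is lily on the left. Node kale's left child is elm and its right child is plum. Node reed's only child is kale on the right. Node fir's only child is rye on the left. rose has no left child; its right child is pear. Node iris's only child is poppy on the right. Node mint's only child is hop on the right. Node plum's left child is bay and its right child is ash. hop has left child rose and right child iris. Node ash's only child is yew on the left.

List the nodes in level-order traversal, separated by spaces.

Level-order visits nodes level by level from the root, left to right within each level.
Level 0: teak
Level 1: reed, mint
Level 2: kale, hop
Level 3: elm, plum, rose, iris
Level 4: fir, bay, ash, pear, poppy
Level 5: rye, yew, lily

teak reed mint kale hop elm plum rose iris fir bay ash pear poppy rye yew lily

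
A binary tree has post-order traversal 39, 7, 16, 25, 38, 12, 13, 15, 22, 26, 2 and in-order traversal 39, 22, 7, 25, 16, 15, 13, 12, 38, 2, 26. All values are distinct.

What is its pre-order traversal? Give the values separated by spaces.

The last element of post-order is the root; it splits in-order into left and right subtrees.
Root 2: left subtree has 9 nodes {39, 22, 7, 25, 16, 15, 13, 12, 38}, right has 1 {26}.
  Root 22: left subtree has 1 node {39}, right has 7 {7, 25, 16, 15, 13, 12, 38}.
    Root 15: left subtree has 3 nodes {7, 25, 16}, right has 3 {13, 12, 38}.
      Root 25: left subtree has 1 node {7}, right has 1 {16}.
      Root 13: left subtree has 0 nodes { }, right has 2 {12, 38}.
        Root 12: left subtree has 0 nodes { }, right has 1 {38}.

2 22 39 15 25 7 16 13 12 38 26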